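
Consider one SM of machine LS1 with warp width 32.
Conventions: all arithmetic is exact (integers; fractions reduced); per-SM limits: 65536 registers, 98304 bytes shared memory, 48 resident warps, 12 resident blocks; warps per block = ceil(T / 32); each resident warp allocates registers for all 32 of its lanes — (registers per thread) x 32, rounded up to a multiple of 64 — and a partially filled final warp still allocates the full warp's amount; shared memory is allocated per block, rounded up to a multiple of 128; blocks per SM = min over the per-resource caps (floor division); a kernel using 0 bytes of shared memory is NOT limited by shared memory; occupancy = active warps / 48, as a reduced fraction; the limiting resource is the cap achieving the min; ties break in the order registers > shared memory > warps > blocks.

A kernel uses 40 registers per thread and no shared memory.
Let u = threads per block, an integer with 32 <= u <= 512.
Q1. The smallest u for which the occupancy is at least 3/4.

Answer: u = 65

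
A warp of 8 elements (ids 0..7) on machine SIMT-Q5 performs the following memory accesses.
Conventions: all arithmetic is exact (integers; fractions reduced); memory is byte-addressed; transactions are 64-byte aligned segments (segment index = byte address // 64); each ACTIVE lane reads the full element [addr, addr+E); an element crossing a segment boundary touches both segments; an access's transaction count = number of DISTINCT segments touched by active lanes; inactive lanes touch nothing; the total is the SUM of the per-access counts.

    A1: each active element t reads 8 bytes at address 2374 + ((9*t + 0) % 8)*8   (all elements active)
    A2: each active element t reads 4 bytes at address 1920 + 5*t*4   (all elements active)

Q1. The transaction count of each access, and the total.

A1: 2 transactions
A2: 3 transactions

Answer: 2,3; total 5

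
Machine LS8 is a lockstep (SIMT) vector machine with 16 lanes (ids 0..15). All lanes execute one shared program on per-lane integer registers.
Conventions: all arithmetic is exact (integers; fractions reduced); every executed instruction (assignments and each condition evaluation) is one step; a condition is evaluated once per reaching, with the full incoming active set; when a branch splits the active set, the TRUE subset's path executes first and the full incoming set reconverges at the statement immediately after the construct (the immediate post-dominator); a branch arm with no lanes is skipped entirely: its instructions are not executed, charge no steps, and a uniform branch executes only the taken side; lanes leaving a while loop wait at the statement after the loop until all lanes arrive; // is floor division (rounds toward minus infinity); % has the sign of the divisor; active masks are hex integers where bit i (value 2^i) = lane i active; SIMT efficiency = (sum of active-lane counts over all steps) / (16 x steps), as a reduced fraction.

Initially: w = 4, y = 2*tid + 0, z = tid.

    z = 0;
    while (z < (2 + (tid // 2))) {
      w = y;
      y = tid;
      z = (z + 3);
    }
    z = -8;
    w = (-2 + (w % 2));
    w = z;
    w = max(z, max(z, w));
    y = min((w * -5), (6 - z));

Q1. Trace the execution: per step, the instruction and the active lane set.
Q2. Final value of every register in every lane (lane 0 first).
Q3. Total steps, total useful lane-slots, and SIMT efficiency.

step 0: z <- 0                       0xffff
step 1: eval (z < (2 + (tid // 2)))  0xffff
step 2: w <- y                       0xffff
step 3: y <- tid                     0xffff
step 4: z <- (z + 3)                 0xffff
step 5: eval (z < (2 + (tid // 2)))  0xffff
step 6: w <- y                       0xfff0
step 7: y <- tid                     0xfff0
step 8: z <- (z + 3)                 0xfff0
step 9: eval (z < (2 + (tid // 2)))  0xfff0
step 10: w <- y                       0xfc00
step 11: y <- tid                     0xfc00
step 12: z <- (z + 3)                 0xfc00
step 13: eval (z < (2 + (tid // 2)))  0xfc00
step 14: z <- -8                      0xffff
step 15: w <- (-2 + (w % 2))          0xffff
step 16: w <- z                       0xffff
step 17: w <- max(z, max(z, w))       0xffff
step 18: y <- min((w * -5), (6 - z))  0xffff

Answer: 19 steps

w: -8,-8,-8,-8,-8,-8,-8,-8,-8,-8,-8,-8,-8,-8,-8,-8
y: 14,14,14,14,14,14,14,14,14,14,14,14,14,14,14,14
z: -8,-8,-8,-8,-8,-8,-8,-8,-8,-8,-8,-8,-8,-8,-8,-8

steps = 19; useful = 248; efficiency = 248/304 = 31/38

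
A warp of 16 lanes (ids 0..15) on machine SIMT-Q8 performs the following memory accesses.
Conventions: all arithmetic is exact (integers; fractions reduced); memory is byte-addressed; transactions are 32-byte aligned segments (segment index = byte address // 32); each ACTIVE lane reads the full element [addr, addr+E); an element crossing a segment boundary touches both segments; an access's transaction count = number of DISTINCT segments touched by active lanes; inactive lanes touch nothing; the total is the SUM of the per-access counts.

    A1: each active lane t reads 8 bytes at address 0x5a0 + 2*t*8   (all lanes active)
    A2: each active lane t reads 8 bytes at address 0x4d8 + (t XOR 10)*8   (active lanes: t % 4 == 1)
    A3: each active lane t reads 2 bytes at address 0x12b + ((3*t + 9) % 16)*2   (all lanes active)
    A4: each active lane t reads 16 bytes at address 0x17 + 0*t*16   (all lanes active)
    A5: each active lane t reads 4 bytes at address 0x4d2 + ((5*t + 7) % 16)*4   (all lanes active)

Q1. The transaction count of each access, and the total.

A1: 8 transactions
A2: 4 transactions
A3: 2 transactions
A4: 2 transactions
A5: 3 transactions

Answer: 8,4,2,2,3; total 19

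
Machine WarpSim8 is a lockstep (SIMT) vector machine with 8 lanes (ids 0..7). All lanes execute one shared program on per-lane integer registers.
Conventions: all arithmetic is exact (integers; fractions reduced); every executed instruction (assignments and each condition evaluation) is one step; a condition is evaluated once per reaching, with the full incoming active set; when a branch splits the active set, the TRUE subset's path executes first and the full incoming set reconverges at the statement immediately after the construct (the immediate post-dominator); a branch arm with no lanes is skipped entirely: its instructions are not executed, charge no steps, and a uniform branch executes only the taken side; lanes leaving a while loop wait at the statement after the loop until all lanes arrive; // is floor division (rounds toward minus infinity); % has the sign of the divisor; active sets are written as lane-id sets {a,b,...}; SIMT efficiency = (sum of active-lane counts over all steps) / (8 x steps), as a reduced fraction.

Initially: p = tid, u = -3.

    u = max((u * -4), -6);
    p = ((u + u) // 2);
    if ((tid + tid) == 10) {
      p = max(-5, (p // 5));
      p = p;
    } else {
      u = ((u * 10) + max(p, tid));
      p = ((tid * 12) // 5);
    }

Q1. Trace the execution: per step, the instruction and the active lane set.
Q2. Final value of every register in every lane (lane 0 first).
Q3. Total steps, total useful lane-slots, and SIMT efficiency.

step 0: u <- max((u * -4), -6)       {0,1,2,3,4,5,6,7}
step 1: p <- ((u + u) // 2)          {0,1,2,3,4,5,6,7}
step 2: eval ((tid + tid) == 10)     {0,1,2,3,4,5,6,7}
step 3: p <- max(-5, (p // 5))       {5}
step 4: p <- p                       {5}
step 5: u <- ((u * 10) + max(p, tid)) {0,1,2,3,4,6,7}
step 6: p <- ((tid * 12) // 5)       {0,1,2,3,4,6,7}

Answer: 7 steps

p: 0,2,4,7,9,2,14,16
u: 132,132,132,132,132,12,132,132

steps = 7; useful = 40; efficiency = 40/56 = 5/7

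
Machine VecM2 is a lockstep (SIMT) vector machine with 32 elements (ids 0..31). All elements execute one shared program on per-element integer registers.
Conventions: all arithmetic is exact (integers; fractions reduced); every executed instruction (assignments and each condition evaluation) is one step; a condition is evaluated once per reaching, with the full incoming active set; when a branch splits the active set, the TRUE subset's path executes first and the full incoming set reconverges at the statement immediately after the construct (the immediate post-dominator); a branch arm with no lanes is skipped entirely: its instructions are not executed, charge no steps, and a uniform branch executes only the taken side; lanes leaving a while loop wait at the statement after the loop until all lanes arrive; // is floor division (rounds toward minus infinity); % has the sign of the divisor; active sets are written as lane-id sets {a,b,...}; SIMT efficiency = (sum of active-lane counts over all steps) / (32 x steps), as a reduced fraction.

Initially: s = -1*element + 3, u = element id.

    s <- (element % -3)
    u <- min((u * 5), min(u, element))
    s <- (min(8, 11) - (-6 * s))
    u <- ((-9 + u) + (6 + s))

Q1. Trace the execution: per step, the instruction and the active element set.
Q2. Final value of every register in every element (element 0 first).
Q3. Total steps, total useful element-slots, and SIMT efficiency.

step 0: s <- (element % -3)          {0,1,2,3,4,5,6,7,8,9,10,11,12,13,14,15,16,17,18,19,20,21,22,23,24,25,26,27,28,29,30,31}
step 1: u <- min((u * 5), min(u, element)) {0,1,2,3,4,5,6,7,8,9,10,11,12,13,14,15,16,17,18,19,20,21,22,23,24,25,26,27,28,29,30,31}
step 2: s <- (min(8, 11) - (-6 * s)) {0,1,2,3,4,5,6,7,8,9,10,11,12,13,14,15,16,17,18,19,20,21,22,23,24,25,26,27,28,29,30,31}
step 3: u <- ((-9 + u) + (6 + s))    {0,1,2,3,4,5,6,7,8,9,10,11,12,13,14,15,16,17,18,19,20,21,22,23,24,25,26,27,28,29,30,31}

Answer: 4 steps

s: 8,-4,2,8,-4,2,8,-4,2,8,-4,2,8,-4,2,8,-4,2,8,-4,2,8,-4,2,8,-4,2,8,-4,2,8,-4
u: 5,-6,1,8,-3,4,11,0,7,14,3,10,17,6,13,20,9,16,23,12,19,26,15,22,29,18,25,32,21,28,35,24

steps = 4; useful = 128; efficiency = 128/128 = 1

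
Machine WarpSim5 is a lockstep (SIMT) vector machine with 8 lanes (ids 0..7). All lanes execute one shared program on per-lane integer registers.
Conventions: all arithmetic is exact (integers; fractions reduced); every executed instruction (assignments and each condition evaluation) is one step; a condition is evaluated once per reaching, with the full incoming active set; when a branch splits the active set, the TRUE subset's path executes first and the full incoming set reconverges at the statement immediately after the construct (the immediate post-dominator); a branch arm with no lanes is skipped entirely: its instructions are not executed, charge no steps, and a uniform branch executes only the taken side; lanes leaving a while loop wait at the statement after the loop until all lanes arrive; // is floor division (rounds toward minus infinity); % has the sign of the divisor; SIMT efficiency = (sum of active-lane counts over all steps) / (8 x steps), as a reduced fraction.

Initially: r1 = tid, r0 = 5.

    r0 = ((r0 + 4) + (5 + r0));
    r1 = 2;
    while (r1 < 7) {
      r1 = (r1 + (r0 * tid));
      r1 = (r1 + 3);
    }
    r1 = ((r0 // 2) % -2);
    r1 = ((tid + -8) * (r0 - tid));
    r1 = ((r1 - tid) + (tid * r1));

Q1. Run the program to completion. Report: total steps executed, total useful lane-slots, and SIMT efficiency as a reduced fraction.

Answer: 12 steps, 75 useful, 25/32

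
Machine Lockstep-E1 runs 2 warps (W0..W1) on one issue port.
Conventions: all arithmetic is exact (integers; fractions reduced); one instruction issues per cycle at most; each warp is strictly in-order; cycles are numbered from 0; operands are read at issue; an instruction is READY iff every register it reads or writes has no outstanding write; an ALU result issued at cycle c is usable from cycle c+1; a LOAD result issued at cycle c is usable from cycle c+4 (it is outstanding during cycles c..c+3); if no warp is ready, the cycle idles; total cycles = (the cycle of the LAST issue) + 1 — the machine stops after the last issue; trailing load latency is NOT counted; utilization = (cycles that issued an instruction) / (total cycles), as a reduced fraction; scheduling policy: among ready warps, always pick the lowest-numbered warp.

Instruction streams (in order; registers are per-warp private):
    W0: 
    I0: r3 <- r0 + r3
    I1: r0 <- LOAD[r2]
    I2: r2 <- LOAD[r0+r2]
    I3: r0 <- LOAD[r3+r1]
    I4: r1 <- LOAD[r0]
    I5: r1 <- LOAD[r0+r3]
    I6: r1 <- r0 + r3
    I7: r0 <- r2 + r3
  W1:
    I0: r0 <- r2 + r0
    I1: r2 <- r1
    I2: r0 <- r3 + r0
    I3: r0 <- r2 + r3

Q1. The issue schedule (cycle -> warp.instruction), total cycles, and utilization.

cycle 0: W0.I0
cycle 1: W0.I1
cycle 2: W1.I0
cycle 3: W1.I1
cycle 4: W1.I2
cycle 5: W0.I2
cycle 6: W0.I3
cycle 7: W1.I3
cycle 8: idle
cycle 9: idle
cycle 10: W0.I4
cycle 11: idle
cycle 12: idle
cycle 13: idle
cycle 14: W0.I5
cycle 15: idle
cycle 16: idle
cycle 17: idle
cycle 18: W0.I6
cycle 19: W0.I7

Answer: 20 cycles, utilization 3/5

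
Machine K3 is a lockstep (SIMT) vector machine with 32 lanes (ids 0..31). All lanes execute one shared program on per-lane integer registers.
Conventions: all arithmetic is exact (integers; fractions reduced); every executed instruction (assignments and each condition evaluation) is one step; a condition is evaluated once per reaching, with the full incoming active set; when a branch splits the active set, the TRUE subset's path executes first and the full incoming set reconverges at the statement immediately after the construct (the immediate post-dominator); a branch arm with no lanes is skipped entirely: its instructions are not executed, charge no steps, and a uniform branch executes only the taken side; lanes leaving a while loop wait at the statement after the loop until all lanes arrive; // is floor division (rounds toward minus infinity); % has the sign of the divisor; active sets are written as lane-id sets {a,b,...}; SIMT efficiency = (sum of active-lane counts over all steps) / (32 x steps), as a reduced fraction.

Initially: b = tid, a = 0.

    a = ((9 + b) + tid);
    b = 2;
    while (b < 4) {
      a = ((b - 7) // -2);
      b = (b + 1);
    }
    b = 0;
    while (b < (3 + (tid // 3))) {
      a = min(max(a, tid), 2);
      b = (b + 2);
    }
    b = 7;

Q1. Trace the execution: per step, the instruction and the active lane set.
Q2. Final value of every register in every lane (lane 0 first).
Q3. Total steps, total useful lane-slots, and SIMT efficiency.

step 0: a <- ((9 + b) + tid)         {0,1,2,3,4,5,6,7,8,9,10,11,12,13,14,15,16,17,18,19,20,21,22,23,24,25,26,27,28,29,30,31}
step 1: b <- 2                       {0,1,2,3,4,5,6,7,8,9,10,11,12,13,14,15,16,17,18,19,20,21,22,23,24,25,26,27,28,29,30,31}
step 2: eval (b < 4)                 {0,1,2,3,4,5,6,7,8,9,10,11,12,13,14,15,16,17,18,19,20,21,22,23,24,25,26,27,28,29,30,31}
step 3: a <- ((b - 7) // -2)         {0,1,2,3,4,5,6,7,8,9,10,11,12,13,14,15,16,17,18,19,20,21,22,23,24,25,26,27,28,29,30,31}
step 4: b <- (b + 1)                 {0,1,2,3,4,5,6,7,8,9,10,11,12,13,14,15,16,17,18,19,20,21,22,23,24,25,26,27,28,29,30,31}
step 5: eval (b < 4)                 {0,1,2,3,4,5,6,7,8,9,10,11,12,13,14,15,16,17,18,19,20,21,22,23,24,25,26,27,28,29,30,31}
step 6: a <- ((b - 7) // -2)         {0,1,2,3,4,5,6,7,8,9,10,11,12,13,14,15,16,17,18,19,20,21,22,23,24,25,26,27,28,29,30,31}
step 7: b <- (b + 1)                 {0,1,2,3,4,5,6,7,8,9,10,11,12,13,14,15,16,17,18,19,20,21,22,23,24,25,26,27,28,29,30,31}
step 8: eval (b < 4)                 {0,1,2,3,4,5,6,7,8,9,10,11,12,13,14,15,16,17,18,19,20,21,22,23,24,25,26,27,28,29,30,31}
step 9: b <- 0                       {0,1,2,3,4,5,6,7,8,9,10,11,12,13,14,15,16,17,18,19,20,21,22,23,24,25,26,27,28,29,30,31}
step 10: eval (b < (3 + (tid // 3)))  {0,1,2,3,4,5,6,7,8,9,10,11,12,13,14,15,16,17,18,19,20,21,22,23,24,25,26,27,28,29,30,31}
step 11: a <- min(max(a, tid), 2)     {0,1,2,3,4,5,6,7,8,9,10,11,12,13,14,15,16,17,18,19,20,21,22,23,24,25,26,27,28,29,30,31}
step 12: b <- (b + 2)                 {0,1,2,3,4,5,6,7,8,9,10,11,12,13,14,15,16,17,18,19,20,21,22,23,24,25,26,27,28,29,30,31}
step 13: eval (b < (3 + (tid // 3)))  {0,1,2,3,4,5,6,7,8,9,10,11,12,13,14,15,16,17,18,19,20,21,22,23,24,25,26,27,28,29,30,31}
step 14: a <- min(max(a, tid), 2)     {0,1,2,3,4,5,6,7,8,9,10,11,12,13,14,15,16,17,18,19,20,21,22,23,24,25,26,27,28,29,30,31}
step 15: b <- (b + 2)                 {0,1,2,3,4,5,6,7,8,9,10,11,12,13,14,15,16,17,18,19,20,21,22,23,24,25,26,27,28,29,30,31}
step 16: eval (b < (3 + (tid // 3)))  {0,1,2,3,4,5,6,7,8,9,10,11,12,13,14,15,16,17,18,19,20,21,22,23,24,25,26,27,28,29,30,31}
step 17: a <- min(max(a, tid), 2)     {6,7,8,9,10,11,12,13,14,15,16,17,18,19,20,21,22,23,24,25,26,27,28,29,30,31}
step 18: b <- (b + 2)                 {6,7,8,9,10,11,12,13,14,15,16,17,18,19,20,21,22,23,24,25,26,27,28,29,30,31}
step 19: eval (b < (3 + (tid // 3)))  {6,7,8,9,10,11,12,13,14,15,16,17,18,19,20,21,22,23,24,25,26,27,28,29,30,31}
step 20: a <- min(max(a, tid), 2)     {12,13,14,15,16,17,18,19,20,21,22,23,24,25,26,27,28,29,30,31}
step 21: b <- (b + 2)                 {12,13,14,15,16,17,18,19,20,21,22,23,24,25,26,27,28,29,30,31}
step 22: eval (b < (3 + (tid // 3)))  {12,13,14,15,16,17,18,19,20,21,22,23,24,25,26,27,28,29,30,31}
step 23: a <- min(max(a, tid), 2)     {18,19,20,21,22,23,24,25,26,27,28,29,30,31}
step 24: b <- (b + 2)                 {18,19,20,21,22,23,24,25,26,27,28,29,30,31}
step 25: eval (b < (3 + (tid // 3)))  {18,19,20,21,22,23,24,25,26,27,28,29,30,31}
step 26: a <- min(max(a, tid), 2)     {24,25,26,27,28,29,30,31}
step 27: b <- (b + 2)                 {24,25,26,27,28,29,30,31}
step 28: eval (b < (3 + (tid // 3)))  {24,25,26,27,28,29,30,31}
step 29: a <- min(max(a, tid), 2)     {30,31}
step 30: b <- (b + 2)                 {30,31}
step 31: eval (b < (3 + (tid // 3)))  {30,31}
step 32: b <- 7                       {0,1,2,3,4,5,6,7,8,9,10,11,12,13,14,15,16,17,18,19,20,21,22,23,24,25,26,27,28,29,30,31}

Answer: 33 steps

b: 7,7,7,7,7,7,7,7,7,7,7,7,7,7,7,7,7,7,7,7,7,7,7,7,7,7,7,7,7,7,7,7
a: 2,2,2,2,2,2,2,2,2,2,2,2,2,2,2,2,2,2,2,2,2,2,2,2,2,2,2,2,2,2,2,2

steps = 33; useful = 786; efficiency = 786/1056 = 131/176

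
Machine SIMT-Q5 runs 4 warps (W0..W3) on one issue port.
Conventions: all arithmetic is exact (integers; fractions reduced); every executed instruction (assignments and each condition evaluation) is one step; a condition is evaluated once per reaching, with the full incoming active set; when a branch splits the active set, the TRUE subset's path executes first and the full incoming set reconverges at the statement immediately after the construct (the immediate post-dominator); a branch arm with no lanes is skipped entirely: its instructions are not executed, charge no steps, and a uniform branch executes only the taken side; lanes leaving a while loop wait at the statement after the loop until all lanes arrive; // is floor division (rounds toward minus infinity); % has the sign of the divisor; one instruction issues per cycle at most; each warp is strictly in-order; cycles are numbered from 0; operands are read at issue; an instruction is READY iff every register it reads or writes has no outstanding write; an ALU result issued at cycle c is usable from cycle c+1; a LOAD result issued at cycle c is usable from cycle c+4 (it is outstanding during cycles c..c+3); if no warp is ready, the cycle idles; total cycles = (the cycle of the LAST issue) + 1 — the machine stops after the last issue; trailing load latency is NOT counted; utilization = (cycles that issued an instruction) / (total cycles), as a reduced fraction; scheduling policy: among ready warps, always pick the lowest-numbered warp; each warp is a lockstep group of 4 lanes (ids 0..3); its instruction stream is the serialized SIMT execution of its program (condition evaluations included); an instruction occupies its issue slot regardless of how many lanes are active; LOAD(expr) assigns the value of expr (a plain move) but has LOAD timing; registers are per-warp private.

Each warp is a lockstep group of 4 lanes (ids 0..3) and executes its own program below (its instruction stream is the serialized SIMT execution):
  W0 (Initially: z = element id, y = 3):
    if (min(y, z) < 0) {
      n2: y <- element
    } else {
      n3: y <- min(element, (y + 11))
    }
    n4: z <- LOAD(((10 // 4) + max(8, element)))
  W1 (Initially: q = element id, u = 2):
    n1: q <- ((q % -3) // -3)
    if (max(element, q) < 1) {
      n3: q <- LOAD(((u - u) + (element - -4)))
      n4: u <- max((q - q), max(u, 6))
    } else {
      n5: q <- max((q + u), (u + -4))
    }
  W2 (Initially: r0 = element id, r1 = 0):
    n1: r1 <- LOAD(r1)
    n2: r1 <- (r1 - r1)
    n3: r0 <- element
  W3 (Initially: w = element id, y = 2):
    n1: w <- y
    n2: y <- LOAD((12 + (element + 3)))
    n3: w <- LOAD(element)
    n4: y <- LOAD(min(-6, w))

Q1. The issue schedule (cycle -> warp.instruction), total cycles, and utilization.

cycle 0: W0.I0
cycle 1: W0.I1
cycle 2: W0.I2
cycle 3: W1.I0
cycle 4: W1.I1
cycle 5: W1.I2
cycle 6: W2.I0
cycle 7: W3.I0
cycle 8: W3.I1
cycle 9: W1.I3
cycle 10: W1.I4
cycle 11: W2.I1
cycle 12: W2.I2
cycle 13: W3.I2
cycle 14: idle
cycle 15: idle
cycle 16: idle
cycle 17: W3.I3

Answer: 18 cycles, utilization 5/6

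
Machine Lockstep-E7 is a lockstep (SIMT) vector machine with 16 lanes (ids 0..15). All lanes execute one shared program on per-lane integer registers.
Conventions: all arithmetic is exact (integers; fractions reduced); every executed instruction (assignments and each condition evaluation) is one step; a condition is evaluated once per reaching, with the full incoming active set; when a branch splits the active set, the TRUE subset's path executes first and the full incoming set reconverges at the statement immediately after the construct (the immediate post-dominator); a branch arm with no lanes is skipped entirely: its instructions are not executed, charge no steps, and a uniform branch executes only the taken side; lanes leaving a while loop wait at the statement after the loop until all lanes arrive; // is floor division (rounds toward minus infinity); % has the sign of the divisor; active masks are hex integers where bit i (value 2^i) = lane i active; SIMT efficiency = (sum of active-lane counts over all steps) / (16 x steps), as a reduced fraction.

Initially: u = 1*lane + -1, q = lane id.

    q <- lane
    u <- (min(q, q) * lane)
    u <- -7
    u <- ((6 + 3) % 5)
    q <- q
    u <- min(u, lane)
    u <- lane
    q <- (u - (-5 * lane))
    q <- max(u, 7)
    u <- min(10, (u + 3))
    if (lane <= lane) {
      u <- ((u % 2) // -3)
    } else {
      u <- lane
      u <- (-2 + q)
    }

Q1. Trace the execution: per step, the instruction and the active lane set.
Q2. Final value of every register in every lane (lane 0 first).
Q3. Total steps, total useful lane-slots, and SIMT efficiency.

step 0: q <- lane                    0xffff
step 1: u <- (min(q, q) * lane)      0xffff
step 2: u <- -7                      0xffff
step 3: u <- ((6 + 3) % 5)           0xffff
step 4: q <- q                       0xffff
step 5: u <- min(u, lane)            0xffff
step 6: u <- lane                    0xffff
step 7: q <- (u - (-5 * lane))       0xffff
step 8: q <- max(u, 7)               0xffff
step 9: u <- min(10, (u + 3))        0xffff
step 10: eval (lane <= lane)          0xffff
step 11: u <- ((u % 2) // -3)         0xffff

Answer: 12 steps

u: -1,0,-1,0,-1,0,-1,0,0,0,0,0,0,0,0,0
q: 7,7,7,7,7,7,7,7,8,9,10,11,12,13,14,15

steps = 12; useful = 192; efficiency = 192/192 = 1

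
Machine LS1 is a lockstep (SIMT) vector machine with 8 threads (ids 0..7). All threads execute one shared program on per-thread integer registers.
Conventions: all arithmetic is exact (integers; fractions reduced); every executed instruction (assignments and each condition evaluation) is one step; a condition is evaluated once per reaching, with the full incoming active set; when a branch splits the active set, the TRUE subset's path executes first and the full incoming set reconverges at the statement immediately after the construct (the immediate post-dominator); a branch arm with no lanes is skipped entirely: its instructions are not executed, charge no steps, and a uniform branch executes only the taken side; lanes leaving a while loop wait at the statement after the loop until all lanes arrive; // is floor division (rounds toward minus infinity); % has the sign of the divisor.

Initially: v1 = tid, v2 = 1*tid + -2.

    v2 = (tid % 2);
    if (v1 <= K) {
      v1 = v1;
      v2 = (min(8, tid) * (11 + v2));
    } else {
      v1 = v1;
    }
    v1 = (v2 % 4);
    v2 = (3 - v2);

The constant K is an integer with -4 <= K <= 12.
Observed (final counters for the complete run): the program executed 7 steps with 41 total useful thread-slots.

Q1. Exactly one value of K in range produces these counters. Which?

Answer: K = 0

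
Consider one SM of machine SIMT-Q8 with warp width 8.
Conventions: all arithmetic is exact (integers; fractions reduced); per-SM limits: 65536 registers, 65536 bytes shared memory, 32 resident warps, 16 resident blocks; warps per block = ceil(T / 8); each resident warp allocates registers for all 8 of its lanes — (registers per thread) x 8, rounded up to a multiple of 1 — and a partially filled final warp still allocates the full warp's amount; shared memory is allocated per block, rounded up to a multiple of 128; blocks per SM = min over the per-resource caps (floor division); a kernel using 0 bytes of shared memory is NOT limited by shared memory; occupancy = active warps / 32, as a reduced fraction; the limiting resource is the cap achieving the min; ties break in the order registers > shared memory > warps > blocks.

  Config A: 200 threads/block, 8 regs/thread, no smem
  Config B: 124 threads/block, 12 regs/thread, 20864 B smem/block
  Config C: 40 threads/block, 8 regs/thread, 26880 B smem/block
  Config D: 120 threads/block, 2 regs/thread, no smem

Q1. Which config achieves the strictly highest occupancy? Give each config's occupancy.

occupancies: A 25/32, B 1, C 5/16, D 15/16

Answer: B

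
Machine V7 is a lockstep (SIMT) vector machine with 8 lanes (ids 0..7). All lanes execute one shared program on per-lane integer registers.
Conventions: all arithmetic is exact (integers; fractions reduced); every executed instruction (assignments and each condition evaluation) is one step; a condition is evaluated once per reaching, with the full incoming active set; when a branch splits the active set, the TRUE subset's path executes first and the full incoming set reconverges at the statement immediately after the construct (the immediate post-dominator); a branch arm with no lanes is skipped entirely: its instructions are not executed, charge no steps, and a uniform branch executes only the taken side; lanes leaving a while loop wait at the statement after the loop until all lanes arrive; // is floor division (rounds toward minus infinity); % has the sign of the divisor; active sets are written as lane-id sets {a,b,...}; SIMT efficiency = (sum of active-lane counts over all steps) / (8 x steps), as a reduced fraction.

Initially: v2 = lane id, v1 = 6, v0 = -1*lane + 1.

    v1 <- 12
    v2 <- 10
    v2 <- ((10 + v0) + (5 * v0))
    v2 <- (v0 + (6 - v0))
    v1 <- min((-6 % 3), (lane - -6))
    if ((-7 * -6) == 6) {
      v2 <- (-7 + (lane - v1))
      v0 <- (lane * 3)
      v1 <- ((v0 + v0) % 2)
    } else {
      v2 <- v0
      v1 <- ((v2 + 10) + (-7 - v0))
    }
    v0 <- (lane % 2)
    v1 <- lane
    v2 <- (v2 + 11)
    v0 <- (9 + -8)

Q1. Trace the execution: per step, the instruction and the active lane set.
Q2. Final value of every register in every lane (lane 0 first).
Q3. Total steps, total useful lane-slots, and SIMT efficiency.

step 0: v1 <- 12                     {0,1,2,3,4,5,6,7}
step 1: v2 <- 10                     {0,1,2,3,4,5,6,7}
step 2: v2 <- ((10 + v0) + (5 * v0)) {0,1,2,3,4,5,6,7}
step 3: v2 <- (v0 + (6 - v0))        {0,1,2,3,4,5,6,7}
step 4: v1 <- min((-6 % 3), (lane - -6)) {0,1,2,3,4,5,6,7}
step 5: eval ((-7 * -6) == 6)        {0,1,2,3,4,5,6,7}
step 6: v2 <- v0                     {0,1,2,3,4,5,6,7}
step 7: v1 <- ((v2 + 10) + (-7 - v0)) {0,1,2,3,4,5,6,7}
step 8: v0 <- (lane % 2)             {0,1,2,3,4,5,6,7}
step 9: v1 <- lane                   {0,1,2,3,4,5,6,7}
step 10: v2 <- (v2 + 11)              {0,1,2,3,4,5,6,7}
step 11: v0 <- (9 + -8)               {0,1,2,3,4,5,6,7}

Answer: 12 steps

v2: 12,11,10,9,8,7,6,5
v1: 0,1,2,3,4,5,6,7
v0: 1,1,1,1,1,1,1,1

steps = 12; useful = 96; efficiency = 96/96 = 1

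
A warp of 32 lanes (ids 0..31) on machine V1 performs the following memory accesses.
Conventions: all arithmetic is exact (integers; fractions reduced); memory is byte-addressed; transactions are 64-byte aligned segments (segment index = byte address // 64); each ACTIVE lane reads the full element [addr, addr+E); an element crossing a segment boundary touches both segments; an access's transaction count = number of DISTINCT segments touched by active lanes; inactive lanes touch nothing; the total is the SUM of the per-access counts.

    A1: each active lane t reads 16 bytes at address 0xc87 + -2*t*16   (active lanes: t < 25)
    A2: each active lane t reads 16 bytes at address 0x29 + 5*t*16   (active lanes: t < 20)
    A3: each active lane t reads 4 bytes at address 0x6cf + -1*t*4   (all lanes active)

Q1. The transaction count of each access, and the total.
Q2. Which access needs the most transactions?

A1: 13 transactions
A2: 25 transactions
A3: 3 transactions

Answer: 13,25,3; total 41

Answer: A2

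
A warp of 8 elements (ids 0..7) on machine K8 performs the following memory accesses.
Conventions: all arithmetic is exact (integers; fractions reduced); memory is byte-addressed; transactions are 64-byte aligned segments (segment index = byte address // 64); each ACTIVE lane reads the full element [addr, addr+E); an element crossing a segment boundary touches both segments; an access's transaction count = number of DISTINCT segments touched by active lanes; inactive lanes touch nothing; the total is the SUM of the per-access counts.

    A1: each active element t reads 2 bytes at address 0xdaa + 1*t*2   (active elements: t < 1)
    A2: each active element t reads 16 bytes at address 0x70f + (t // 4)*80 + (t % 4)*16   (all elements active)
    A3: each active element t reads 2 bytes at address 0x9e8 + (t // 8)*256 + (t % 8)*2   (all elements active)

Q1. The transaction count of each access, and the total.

A1: 1 transaction
A2: 3 transactions
A3: 1 transaction

Answer: 1,3,1; total 5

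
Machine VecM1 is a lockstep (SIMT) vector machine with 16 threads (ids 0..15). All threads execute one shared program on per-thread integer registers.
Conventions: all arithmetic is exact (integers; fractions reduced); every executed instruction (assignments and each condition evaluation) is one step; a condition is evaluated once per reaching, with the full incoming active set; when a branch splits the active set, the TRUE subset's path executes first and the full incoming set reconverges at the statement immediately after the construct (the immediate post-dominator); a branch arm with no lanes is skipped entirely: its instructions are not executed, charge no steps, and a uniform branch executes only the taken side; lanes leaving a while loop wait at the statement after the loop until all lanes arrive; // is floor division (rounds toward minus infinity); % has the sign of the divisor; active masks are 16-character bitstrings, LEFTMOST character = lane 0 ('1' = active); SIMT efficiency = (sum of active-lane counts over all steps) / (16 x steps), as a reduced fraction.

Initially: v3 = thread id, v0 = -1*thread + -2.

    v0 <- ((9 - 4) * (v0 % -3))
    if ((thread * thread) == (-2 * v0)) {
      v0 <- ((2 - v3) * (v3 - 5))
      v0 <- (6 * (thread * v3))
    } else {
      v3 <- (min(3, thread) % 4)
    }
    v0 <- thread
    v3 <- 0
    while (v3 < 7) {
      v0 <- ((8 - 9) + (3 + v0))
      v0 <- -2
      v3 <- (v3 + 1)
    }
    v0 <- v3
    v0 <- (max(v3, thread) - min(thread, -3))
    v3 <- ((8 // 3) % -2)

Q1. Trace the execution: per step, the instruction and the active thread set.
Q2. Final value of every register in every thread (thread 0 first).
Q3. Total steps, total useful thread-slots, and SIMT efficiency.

step 0: v0 <- ((9 - 4) * (v0 % -3))  1111111111111111
step 1: eval ((thread * thread) == (-2 * v0)) 1111111111111111
step 2: v3 <- (min(3, thread) % 4)   1111111111111111
step 3: v0 <- thread                 1111111111111111
step 4: v3 <- 0                      1111111111111111
step 5: eval (v3 < 7)                1111111111111111
step 6: v0 <- ((8 - 9) + (3 + v0))   1111111111111111
step 7: v0 <- -2                     1111111111111111
step 8: v3 <- (v3 + 1)               1111111111111111
step 9: eval (v3 < 7)                1111111111111111
step 10: v0 <- ((8 - 9) + (3 + v0))   1111111111111111
step 11: v0 <- -2                     1111111111111111
step 12: v3 <- (v3 + 1)               1111111111111111
step 13: eval (v3 < 7)                1111111111111111
step 14: v0 <- ((8 - 9) + (3 + v0))   1111111111111111
step 15: v0 <- -2                     1111111111111111
step 16: v3 <- (v3 + 1)               1111111111111111
step 17: eval (v3 < 7)                1111111111111111
step 18: v0 <- ((8 - 9) + (3 + v0))   1111111111111111
step 19: v0 <- -2                     1111111111111111
step 20: v3 <- (v3 + 1)               1111111111111111
step 21: eval (v3 < 7)                1111111111111111
step 22: v0 <- ((8 - 9) + (3 + v0))   1111111111111111
step 23: v0 <- -2                     1111111111111111
step 24: v3 <- (v3 + 1)               1111111111111111
step 25: eval (v3 < 7)                1111111111111111
step 26: v0 <- ((8 - 9) + (3 + v0))   1111111111111111
step 27: v0 <- -2                     1111111111111111
step 28: v3 <- (v3 + 1)               1111111111111111
step 29: eval (v3 < 7)                1111111111111111
step 30: v0 <- ((8 - 9) + (3 + v0))   1111111111111111
step 31: v0 <- -2                     1111111111111111
step 32: v3 <- (v3 + 1)               1111111111111111
step 33: eval (v3 < 7)                1111111111111111
step 34: v0 <- v3                     1111111111111111
step 35: v0 <- (max(v3, thread) - min(thread, -3)) 1111111111111111
step 36: v3 <- ((8 // 3) % -2)        1111111111111111

Answer: 37 steps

v3: 0,0,0,0,0,0,0,0,0,0,0,0,0,0,0,0
v0: 10,10,10,10,10,10,10,10,11,12,13,14,15,16,17,18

steps = 37; useful = 592; efficiency = 592/592 = 1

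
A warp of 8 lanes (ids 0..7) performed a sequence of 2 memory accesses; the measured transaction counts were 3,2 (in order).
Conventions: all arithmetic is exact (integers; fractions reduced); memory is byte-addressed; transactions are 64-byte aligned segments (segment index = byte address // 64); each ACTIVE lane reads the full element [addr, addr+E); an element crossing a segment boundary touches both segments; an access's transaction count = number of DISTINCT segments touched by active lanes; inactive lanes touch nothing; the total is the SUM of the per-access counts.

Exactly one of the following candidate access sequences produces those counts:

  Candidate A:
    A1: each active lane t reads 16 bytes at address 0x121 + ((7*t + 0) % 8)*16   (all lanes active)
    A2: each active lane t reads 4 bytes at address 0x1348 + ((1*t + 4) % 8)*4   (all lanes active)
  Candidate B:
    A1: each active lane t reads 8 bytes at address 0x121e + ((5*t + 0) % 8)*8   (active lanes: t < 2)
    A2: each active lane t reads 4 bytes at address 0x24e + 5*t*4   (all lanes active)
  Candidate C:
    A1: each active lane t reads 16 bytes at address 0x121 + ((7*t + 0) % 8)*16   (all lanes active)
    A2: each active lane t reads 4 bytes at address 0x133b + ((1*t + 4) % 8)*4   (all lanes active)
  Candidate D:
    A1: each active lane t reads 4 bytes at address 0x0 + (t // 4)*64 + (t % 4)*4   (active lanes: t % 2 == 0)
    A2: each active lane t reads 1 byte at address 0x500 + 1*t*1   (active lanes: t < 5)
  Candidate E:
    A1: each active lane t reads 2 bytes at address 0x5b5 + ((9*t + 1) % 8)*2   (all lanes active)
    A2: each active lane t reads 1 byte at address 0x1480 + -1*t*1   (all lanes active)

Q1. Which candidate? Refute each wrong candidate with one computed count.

A: A2 gives 1 transaction, not 2
B: A1 gives 2 transactions, not 3
D: A1 gives 2 transactions, not 3
E: A1 gives 2 transactions, not 3
C: all counts match (3,2)

Answer: C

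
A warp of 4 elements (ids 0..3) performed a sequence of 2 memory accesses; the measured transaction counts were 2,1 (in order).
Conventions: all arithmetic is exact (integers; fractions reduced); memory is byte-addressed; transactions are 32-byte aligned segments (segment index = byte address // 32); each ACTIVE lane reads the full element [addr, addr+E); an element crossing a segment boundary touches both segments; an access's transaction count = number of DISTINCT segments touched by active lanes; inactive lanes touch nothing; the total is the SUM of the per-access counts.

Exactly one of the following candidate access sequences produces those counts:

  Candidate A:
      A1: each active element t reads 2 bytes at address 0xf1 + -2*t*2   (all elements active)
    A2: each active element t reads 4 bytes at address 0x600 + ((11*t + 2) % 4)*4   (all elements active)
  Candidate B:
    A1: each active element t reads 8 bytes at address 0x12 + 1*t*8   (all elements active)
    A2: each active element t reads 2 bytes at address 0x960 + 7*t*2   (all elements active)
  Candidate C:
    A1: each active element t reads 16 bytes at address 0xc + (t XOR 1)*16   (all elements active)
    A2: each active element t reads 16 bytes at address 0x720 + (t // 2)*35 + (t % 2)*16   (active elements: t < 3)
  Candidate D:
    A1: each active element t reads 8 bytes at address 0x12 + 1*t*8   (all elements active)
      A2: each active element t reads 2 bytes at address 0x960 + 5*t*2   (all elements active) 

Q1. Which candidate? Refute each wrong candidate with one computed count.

A: A1 gives 1 transaction, not 2
B: A2 gives 2 transactions, not 1
C: A1 gives 3 transactions, not 2
D: all counts match (2,1)

Answer: D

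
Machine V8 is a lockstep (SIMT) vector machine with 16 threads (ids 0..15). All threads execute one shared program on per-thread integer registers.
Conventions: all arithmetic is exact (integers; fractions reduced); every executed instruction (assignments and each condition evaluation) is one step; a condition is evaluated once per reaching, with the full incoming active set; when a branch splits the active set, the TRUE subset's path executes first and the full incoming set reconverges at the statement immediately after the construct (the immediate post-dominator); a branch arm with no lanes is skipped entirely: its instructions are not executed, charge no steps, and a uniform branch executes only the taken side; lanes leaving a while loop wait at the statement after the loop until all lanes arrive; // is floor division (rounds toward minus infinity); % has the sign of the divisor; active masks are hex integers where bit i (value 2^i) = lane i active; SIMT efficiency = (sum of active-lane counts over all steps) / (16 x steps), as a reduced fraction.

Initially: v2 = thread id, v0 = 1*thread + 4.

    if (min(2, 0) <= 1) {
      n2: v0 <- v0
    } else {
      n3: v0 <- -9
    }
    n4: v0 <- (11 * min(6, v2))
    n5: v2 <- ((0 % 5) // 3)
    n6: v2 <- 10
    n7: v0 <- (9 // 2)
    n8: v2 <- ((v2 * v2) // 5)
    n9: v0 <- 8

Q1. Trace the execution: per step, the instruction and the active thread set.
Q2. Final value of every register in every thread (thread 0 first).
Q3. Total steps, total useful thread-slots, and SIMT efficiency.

step 0: eval (min(2, 0) <= 1)        0xffff
step 1: v0 <- v0                     0xffff
step 2: v0 <- (11 * min(6, v2))      0xffff
step 3: v2 <- ((0 % 5) // 3)         0xffff
step 4: v2 <- 10                     0xffff
step 5: v0 <- (9 // 2)               0xffff
step 6: v2 <- ((v2 * v2) // 5)       0xffff
step 7: v0 <- 8                      0xffff

Answer: 8 steps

v2: 20,20,20,20,20,20,20,20,20,20,20,20,20,20,20,20
v0: 8,8,8,8,8,8,8,8,8,8,8,8,8,8,8,8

steps = 8; useful = 128; efficiency = 128/128 = 1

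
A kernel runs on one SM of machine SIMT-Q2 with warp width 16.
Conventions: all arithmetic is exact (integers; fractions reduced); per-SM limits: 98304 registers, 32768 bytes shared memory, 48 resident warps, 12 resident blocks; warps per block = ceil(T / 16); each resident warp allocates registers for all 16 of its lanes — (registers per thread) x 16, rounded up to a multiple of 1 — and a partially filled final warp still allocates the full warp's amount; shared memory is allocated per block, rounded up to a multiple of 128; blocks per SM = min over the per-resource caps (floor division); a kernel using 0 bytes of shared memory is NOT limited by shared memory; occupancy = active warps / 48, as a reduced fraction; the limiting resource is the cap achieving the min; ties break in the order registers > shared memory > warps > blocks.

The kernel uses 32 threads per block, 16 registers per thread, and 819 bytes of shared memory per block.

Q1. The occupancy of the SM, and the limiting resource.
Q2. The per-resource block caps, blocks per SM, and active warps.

Answer: occupancy 1/2, limited by blocks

registers: 192 blocks
shared memory: 36 blocks
warps: 24 blocks
blocks: 12 blocks

Answer: 12 blocks, 24 active warps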